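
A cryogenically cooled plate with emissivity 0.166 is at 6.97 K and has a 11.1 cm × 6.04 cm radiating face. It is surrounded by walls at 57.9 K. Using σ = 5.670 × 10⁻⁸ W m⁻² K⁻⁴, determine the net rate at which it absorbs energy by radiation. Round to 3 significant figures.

Net gain ≈ 7.09×10⁻⁴ W

Area A = 0.111 × 0.0604 = 6.7044×10⁻³ m².
Net radiated power P_net = εσA(T⁴ − T₀⁴) = 0.166×5.670×10⁻⁸×6.7044×10⁻³×(6.97⁴ − 57.9⁴).
T⁴ − T₀⁴ = 2360.10 − 1.12387×10⁷ = -1.12363×10⁷ K⁴, so P_net = -7.09×10⁻⁴ W — negative, meaning a net gain of 7.09×10⁻⁴ W.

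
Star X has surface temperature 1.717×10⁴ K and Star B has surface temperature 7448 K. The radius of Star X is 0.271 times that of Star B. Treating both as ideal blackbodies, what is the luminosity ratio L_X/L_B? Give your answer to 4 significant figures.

L_X/L_B ≈ 2.074

L ∝ R²T⁴, so L_X/L_B = (R_X/R_B)²(T_X/T_B)⁴ = (0.271)² × (1.717×10⁴/7448)⁴ = 0.073441 × 28.2438 = 2.074.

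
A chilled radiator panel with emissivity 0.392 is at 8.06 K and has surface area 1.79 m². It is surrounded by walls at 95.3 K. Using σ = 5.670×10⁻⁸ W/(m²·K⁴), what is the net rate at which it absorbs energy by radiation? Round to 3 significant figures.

Net gain ≈ 3.28 W

Area A = 1.79 m².
Net radiated power P_net = εσA(T⁴ − T₀⁴) = 0.392×5.670×10⁻⁸×1.79×(8.06⁴ − 95.3⁴).
T⁴ − T₀⁴ = 4220.27 − 8.24844×10⁷ = -8.24802×10⁷ K⁴, so P_net = -3.28 W — negative, meaning a net gain of 3.28 W.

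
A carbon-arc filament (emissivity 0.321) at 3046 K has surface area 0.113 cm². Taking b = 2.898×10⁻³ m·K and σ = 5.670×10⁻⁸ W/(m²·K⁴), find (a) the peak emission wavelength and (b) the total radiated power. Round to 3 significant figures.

(a) λ_max = b/T = 2.898×10⁻³/3046 = 9.514×10⁻⁷ m = 0.951 μm.
Area A = 0.113 cm² = 1.13×10⁻⁵ m².
(b) P = εσAT⁴ = 0.321×5.670×10⁻⁸×1.13×10⁻⁵×(3046)⁴ = 17.7 W.

λ_max ≈ 0.951 μm; P ≈ 17.7 W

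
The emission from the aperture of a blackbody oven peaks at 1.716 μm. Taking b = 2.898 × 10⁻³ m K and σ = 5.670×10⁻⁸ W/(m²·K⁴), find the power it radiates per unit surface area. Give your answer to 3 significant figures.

I ≈ 4.61×10⁵ W/m²

Wien's law: T = b/λ_max = 2.898×10⁻³/1.716×10⁻⁶ = 1688.81 K.
Then I = σT⁴ = 5.670×10⁻⁸×(1688.81)⁴ = 4.61×10⁵ W/m².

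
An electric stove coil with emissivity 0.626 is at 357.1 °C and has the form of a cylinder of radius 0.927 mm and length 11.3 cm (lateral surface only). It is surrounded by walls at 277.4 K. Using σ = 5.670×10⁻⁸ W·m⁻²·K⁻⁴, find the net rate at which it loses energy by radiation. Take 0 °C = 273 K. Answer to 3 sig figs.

T = 357.1 °C + 273 = 630.1 K.
Lateral area A = 2πrL = 2π×9.27×10⁻⁴×0.113 = 6.58170×10⁻⁴ m².
Net radiated power P_net = εσA(T⁴ − T₀⁴) = 0.626×5.670×10⁻⁸×6.58170×10⁻⁴×(630.1⁴ − 277.4⁴).
T⁴ − T₀⁴ = 1.57630×10¹¹ − 5.92142×10⁹ = 1.51709×10¹¹ K⁴, so P_net = 3.54 W.

Net loss ≈ 3.54 W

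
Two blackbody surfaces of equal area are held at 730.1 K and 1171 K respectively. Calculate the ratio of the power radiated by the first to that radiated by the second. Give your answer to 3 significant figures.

With equal areas, P₁/P₂ = (T₁/T₂)⁴ = (730.1/1171)⁴ = 0.151.

P₁/P₂ ≈ 0.151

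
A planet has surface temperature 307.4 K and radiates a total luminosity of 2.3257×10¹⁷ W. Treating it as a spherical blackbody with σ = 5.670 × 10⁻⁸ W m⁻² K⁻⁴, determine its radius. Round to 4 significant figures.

R ≈ 6.046×10⁶ m

L = 4πR²σT⁴ ⇒ R = √(L/(4πσT⁴)).
σT⁴ = 506.289 W/m², so R = √(2.3257×10¹⁷/(4π×506.289)) = 6.046×10⁶ m.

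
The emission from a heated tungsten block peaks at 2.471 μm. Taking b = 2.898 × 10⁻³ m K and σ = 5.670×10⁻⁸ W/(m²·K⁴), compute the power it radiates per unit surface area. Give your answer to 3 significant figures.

I ≈ 1.07×10⁵ W/m²

Wien's law: T = b/λ_max = 2.898×10⁻³/2.471×10⁻⁶ = 1172.80 K.
Then I = σT⁴ = 5.670×10⁻⁸×(1172.80)⁴ = 1.07×10⁵ W/m².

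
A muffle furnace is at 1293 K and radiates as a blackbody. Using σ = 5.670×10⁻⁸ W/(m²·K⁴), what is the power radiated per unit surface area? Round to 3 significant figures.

Stefan–Boltzmann: I = σT⁴ = 5.670×10⁻⁸ × (1293)⁴ = 1.58×10⁵ W/m².

I ≈ 1.58×10⁵ W/m²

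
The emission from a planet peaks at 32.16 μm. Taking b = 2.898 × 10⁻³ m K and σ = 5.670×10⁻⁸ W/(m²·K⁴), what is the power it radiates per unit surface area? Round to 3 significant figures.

I ≈ 3.74 W/m²

Wien's law: T = b/λ_max = 2.898×10⁻³/3.216×10⁻⁵ = 90.1119 K.
Then I = σT⁴ = 5.670×10⁻⁸×(90.1119)⁴ = 3.74 W/m².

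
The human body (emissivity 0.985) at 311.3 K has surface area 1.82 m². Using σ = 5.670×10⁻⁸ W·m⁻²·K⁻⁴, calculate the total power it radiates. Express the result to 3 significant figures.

Area A = 1.82 m².
P = εσAT⁴ = 0.985 × 5.670×10⁻⁸ × 1.82 × (311.3)⁴ = 955 W.

P ≈ 955 W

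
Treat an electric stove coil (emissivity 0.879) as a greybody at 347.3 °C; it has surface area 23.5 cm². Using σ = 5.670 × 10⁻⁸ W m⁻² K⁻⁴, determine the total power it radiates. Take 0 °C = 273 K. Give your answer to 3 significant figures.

P ≈ 17.3 W

T = 347.3 °C + 273 = 620.3 K.
Area A = 23.5 cm² = 2.35×10⁻³ m².
P = εσAT⁴ = 0.879 × 5.670×10⁻⁸ × 2.35×10⁻³ × (620.3)⁴ = 17.3 W.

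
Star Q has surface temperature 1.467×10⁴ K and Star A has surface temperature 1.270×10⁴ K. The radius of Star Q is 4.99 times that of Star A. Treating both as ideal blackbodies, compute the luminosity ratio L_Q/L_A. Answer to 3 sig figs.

L ∝ R²T⁴, so L_Q/L_A = (R_Q/R_A)²(T_Q/T_A)⁴ = (4.99)² × (1.467×10⁴/1.270×10⁴)⁴ = 24.9001 × 1.78035 = 44.3.

L_Q/L_A ≈ 44.3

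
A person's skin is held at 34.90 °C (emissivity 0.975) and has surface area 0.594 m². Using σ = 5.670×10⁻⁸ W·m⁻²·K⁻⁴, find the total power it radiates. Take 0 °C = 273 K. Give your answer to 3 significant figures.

T = 34.90 °C + 273 = 307.90 K.
Area A = 0.594 m².
P = εσAT⁴ = 0.975 × 5.670×10⁻⁸ × 0.594 × (307.90)⁴ = 295 W.

P ≈ 295 W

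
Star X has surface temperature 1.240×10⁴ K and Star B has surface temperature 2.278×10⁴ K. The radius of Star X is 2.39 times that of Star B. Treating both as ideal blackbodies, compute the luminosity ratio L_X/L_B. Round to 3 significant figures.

L ∝ R²T⁴, so L_X/L_B = (R_X/R_B)²(T_X/T_B)⁴ = (2.39)² × (1.240×10⁴/2.278×10⁴)⁴ = 5.7121 × 0.0877954 = 0.501.

L_X/L_B ≈ 0.501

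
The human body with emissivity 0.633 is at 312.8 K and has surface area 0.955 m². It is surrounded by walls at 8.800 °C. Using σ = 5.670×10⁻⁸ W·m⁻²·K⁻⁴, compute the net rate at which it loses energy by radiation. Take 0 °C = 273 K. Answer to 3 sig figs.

Surroundings: T = 8.800 °C + 273 = 281.800 K.
Area A = 0.955 m².
Net radiated power P_net = εσA(T⁴ − T₀⁴) = 0.633×5.670×10⁻⁸×0.955×(312.8⁴ − 281.800⁴).
T⁴ − T₀⁴ = 9.57342×10⁹ − 6.30615×10⁹ = 3.26727×10⁹ K⁴, so P_net = 112 W.

Net loss ≈ 112 W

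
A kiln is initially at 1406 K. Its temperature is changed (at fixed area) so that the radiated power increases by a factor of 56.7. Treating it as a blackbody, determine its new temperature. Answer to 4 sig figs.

T₂ ≈ 3858 K

P ∝ T⁴, so T₂/T₁ = (P₂/P₁)^(1/4) = (56.7)^(1/4) = 2.74407.
T₂ = 1406 × 2.74407 = 3858 K.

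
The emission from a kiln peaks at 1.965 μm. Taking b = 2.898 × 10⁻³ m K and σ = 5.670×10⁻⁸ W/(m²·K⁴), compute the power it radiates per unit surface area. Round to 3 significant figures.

I ≈ 2.68×10⁵ W/m²

Wien's law: T = b/λ_max = 2.898×10⁻³/1.965×10⁻⁶ = 1474.81 K.
Then I = σT⁴ = 5.670×10⁻⁸×(1474.81)⁴ = 2.68×10⁵ W/m².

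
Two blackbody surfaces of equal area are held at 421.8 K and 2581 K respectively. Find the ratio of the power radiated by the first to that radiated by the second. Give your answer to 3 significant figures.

P₁/P₂ ≈ 7.13×10⁻⁴

With equal areas, P₁/P₂ = (T₁/T₂)⁴ = (421.8/2581)⁴ = 7.13×10⁻⁴.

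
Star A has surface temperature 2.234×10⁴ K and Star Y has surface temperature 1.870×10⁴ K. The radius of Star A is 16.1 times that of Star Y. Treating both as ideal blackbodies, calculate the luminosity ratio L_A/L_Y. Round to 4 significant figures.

L_A/L_Y ≈ 528.0

L ∝ R²T⁴, so L_A/L_Y = (R_A/R_Y)²(T_A/T_Y)⁴ = (16.1)² × (2.234×10⁴/1.870×10⁴)⁴ = 259.21 × 2.03688 = 528.0.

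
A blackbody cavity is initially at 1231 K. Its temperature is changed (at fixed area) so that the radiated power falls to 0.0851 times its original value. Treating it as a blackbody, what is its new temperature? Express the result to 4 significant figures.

T₂ ≈ 664.9 K

P ∝ T⁴, so T₂/T₁ = (P₂/P₁)^(1/4) = (0.0851)^(1/4) = 0.540110.
T₂ = 1231 × 0.540110 = 664.9 K.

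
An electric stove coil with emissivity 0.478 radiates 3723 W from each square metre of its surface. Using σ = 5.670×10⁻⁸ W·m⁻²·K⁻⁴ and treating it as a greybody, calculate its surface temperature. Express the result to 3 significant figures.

I = εσT⁴, so T = (I/εσ)^(1/4) = (3723/(0.478×5.670×10⁻⁸))^(1/4) = 609 K.

T ≈ 609 K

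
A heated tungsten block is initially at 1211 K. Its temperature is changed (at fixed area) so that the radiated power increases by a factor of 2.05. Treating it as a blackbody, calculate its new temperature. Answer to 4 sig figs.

P ∝ T⁴, so T₂/T₁ = (P₂/P₁)^(1/4) = (2.05)^(1/4) = 1.19657.
T₂ = 1211 × 1.19657 = 1449 K.

T₂ ≈ 1449 K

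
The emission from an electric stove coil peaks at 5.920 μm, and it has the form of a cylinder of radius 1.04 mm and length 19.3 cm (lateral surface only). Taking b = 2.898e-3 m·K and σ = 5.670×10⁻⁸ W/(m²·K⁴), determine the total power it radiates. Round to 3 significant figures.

Wien's law: T = b/λ_max = 2.898×10⁻³/5.920×10⁻⁶ = 489.527 K.
Lateral area A = 2πrL = 2π×1.04×10⁻³×0.193 = 1.26116×10⁻³ m².
Then P = σAT⁴ = 5.670×10⁻⁸×1.26116×10⁻³×(489.527)⁴ = 4.11 W.

P ≈ 4.11 W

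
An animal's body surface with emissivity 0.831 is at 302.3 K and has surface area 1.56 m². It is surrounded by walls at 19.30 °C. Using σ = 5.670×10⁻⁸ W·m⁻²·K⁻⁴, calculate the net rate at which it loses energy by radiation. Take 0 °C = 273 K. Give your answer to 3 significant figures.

Net loss ≈ 77.3 W

Surroundings: T = 19.30 °C + 273 = 292.30 K.
Area A = 1.56 m².
Net radiated power P_net = εσA(T⁴ − T₀⁴) = 0.831×5.670×10⁻⁸×1.56×(302.3⁴ − 292.30⁴).
T⁴ − T₀⁴ = 8.35127×10⁹ − 7.29987×10⁹ = 1.05140×10⁹ K⁴, so P_net = 77.3 W.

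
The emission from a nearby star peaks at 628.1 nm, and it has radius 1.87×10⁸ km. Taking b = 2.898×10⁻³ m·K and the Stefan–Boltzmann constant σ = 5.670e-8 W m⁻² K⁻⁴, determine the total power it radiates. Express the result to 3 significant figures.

P ≈ 1.13×10³¹ W

Wien's law: T = b/λ_max = 2.898×10⁻³/6.281×10⁻⁷ = 4613.91 K.
Surface area A = 4πR² = 4π(1.87×10¹¹ m)² = 4.39433×10²³ m².
Then P = σAT⁴ = 5.670×10⁻⁸×4.39433×10²³×(4613.91)⁴ = 1.13×10³¹ W.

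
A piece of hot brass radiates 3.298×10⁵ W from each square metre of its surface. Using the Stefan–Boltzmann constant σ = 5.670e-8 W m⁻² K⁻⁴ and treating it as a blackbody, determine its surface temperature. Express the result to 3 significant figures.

I = σT⁴, so T = (I/σ)^(1/4) = (3.298×10⁵/(5.670×10⁻⁸))^(1/4) = 1.55×10³ K.

T ≈ 1.55×10³ K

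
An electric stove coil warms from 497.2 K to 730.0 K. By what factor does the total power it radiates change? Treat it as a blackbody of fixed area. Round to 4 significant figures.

P ∝ T⁴, so P₂/P₁ = (T₂/T₁)⁴ = (730.0/497.2)⁴ = (1.46822)⁴ = 4.647.

P₂/P₁ ≈ 4.647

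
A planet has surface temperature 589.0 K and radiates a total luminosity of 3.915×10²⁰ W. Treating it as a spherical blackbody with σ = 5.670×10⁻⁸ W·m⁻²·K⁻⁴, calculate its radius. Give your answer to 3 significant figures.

L = 4πR²σT⁴ ⇒ R = √(L/(4πσT⁴)).
σT⁴ = 6824.08 W/m², so R = √(3.915×10²⁰/(4π×6824.08)) = 6.76×10⁷ m.

R ≈ 6.76×10⁷ m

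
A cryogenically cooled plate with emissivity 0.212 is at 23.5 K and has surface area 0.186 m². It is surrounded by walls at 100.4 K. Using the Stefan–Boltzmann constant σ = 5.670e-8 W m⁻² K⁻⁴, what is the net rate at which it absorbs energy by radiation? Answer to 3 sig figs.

Net gain ≈ 0.226 W

Area A = 0.186 m².
Net radiated power P_net = εσA(T⁴ − T₀⁴) = 0.212×5.670×10⁻⁸×0.186×(23.5⁴ − 100.4⁴).
T⁴ − T₀⁴ = 3.04980×10⁵ − 1.01610×10⁸ = -1.01305×10⁸ K⁴, so P_net = -0.226 W — negative, meaning a net gain of 0.226 W.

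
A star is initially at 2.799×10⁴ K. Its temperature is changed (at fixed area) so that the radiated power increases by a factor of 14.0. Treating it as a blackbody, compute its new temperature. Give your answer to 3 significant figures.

T₂ ≈ 5.41×10⁴ K

P ∝ T⁴, so T₂/T₁ = (P₂/P₁)^(1/4) = (14.0)^(1/4) = 1.93434.
T₂ = 2.799×10⁴ × 1.93434 = 5.41×10⁴ K.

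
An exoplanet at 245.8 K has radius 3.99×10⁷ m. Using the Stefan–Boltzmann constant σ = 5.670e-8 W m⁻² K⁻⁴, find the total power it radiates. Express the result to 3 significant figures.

Surface area A = 4πR² = 4π(3.99×10⁷ m)² = 2.00058×10¹⁶ m².
P = σAT⁴ = 5.670×10⁻⁸ × 2.00058×10¹⁶ × (245.8)⁴ = 4.14×10¹⁸ W.

P ≈ 4.14×10¹⁸ W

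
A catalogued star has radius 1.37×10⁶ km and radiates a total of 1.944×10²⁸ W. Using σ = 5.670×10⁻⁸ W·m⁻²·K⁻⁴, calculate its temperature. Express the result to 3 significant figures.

Surface area A = 4πR² = 4π(1.37×10⁹ m)² = 2.35858×10¹⁹ m².
P = σAT⁴ ⇒ T = (P/(σA))^(1/4) = (1.944×10²⁸/(5.670×10⁻⁸×2.35858×10¹⁹))^(1/4) = 1.10×10⁴ K.

T ≈ 1.10×10⁴ K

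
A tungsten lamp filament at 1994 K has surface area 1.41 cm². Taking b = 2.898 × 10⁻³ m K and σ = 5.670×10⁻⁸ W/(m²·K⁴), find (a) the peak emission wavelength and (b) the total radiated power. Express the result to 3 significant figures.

λ_max ≈ 1.45×10³ nm; P ≈ 126 W

(a) λ_max = b/T = 2.898×10⁻³/1994 = 1.453×10⁻⁶ m = 1.45×10³ nm.
Area A = 1.41 cm² = 1.41×10⁻⁴ m².
(b) P = σAT⁴ = 5.670×10⁻⁸×1.41×10⁻⁴×(1994)⁴ = 126 W.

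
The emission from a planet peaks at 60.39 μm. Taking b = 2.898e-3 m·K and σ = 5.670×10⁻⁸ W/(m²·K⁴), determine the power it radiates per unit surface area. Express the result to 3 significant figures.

I ≈ 0.301 W/m²

Wien's law: T = b/λ_max = 2.898×10⁻³/6.039×10⁻⁵ = 47.9881 K.
Then I = σT⁴ = 5.670×10⁻⁸×(47.9881)⁴ = 0.301 W/m².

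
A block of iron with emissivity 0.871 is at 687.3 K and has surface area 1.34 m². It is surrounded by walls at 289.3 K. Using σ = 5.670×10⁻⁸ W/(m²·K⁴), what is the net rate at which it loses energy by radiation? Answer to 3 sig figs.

Net loss ≈ 1.43×10⁴ W

Area A = 1.34 m².
Net radiated power P_net = εσA(T⁴ − T₀⁴) = 0.871×5.670×10⁻⁸×1.34×(687.3⁴ − 289.3⁴).
T⁴ − T₀⁴ = 2.23144×10¹¹ − 7.00477×10⁹ = 2.16139×10¹¹ K⁴, so P_net = 1.43×10⁴ W.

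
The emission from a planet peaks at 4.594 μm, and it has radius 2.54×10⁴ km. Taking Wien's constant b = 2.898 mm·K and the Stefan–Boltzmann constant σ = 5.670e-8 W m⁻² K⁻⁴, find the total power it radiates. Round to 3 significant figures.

P ≈ 7.28×10¹⁹ W

Wien's law: T = b/λ_max = 2.898×10⁻³/4.594×10⁻⁶ = 630.823 K.
Surface area A = 4πR² = 4π(2.54×10⁷ m)² = 8.10732×10¹⁵ m².
Then P = σAT⁴ = 5.670×10⁻⁸×8.10732×10¹⁵×(630.823)⁴ = 7.28×10¹⁹ W.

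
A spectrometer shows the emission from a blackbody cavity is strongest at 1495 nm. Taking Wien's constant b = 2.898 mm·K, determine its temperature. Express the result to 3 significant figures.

T ≈ 1.94×10³ K

Wien's law gives T = b/λ_max = (2.898×10⁻³ m·K)/(1.495×10⁻⁶ m) = 1.94×10³ K.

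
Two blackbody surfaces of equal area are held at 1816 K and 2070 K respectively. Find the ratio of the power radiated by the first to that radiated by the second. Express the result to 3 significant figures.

With equal areas, P₁/P₂ = (T₁/T₂)⁴ = (1816/2070)⁴ = 0.592.

P₁/P₂ ≈ 0.592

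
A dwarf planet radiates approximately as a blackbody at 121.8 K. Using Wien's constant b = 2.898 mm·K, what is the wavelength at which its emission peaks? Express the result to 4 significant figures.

Wien's displacement law: λ_max = b/T = (2.898×10⁻³ m·K)/(121.8 K) = 2.3793×10⁻⁵ m.
That is 23.79 μm, in the infrared range.

λ_max ≈ 23.79 μm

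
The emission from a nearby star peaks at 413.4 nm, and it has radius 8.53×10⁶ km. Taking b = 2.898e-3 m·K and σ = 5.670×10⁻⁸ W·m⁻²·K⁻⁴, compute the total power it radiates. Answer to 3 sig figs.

Wien's law: T = b/λ_max = 2.898×10⁻³/4.134×10⁻⁷ = 7010.16 K.
Surface area A = 4πR² = 4π(8.53×10⁹ m)² = 9.14340×10²⁰ m².
Then P = σAT⁴ = 5.670×10⁻⁸×9.14340×10²⁰×(7010.16)⁴ = 1.25×10²⁹ W.

P ≈ 1.25×10²⁹ W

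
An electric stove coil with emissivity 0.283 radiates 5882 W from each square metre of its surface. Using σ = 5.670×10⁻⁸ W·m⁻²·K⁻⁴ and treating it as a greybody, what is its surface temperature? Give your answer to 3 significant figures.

T ≈ 778 K

I = εσT⁴, so T = (I/εσ)^(1/4) = (5882/(0.283×5.670×10⁻⁸))^(1/4) = 778 K.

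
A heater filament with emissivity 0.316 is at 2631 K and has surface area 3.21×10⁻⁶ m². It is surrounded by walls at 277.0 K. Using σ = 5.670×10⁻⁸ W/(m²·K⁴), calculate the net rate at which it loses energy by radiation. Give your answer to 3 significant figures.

Area A = 3.21×10⁻⁶ m².
Net radiated power P_net = εσA(T⁴ − T₀⁴) = 0.316×5.670×10⁻⁸×3.21×10⁻⁶×(2631⁴ − 277.0⁴).
T⁴ − T₀⁴ = 4.79163×10¹³ − 5.88734×10⁹ = 4.79104×10¹³ K⁴, so P_net = 2.76 W.

Net loss ≈ 2.76 W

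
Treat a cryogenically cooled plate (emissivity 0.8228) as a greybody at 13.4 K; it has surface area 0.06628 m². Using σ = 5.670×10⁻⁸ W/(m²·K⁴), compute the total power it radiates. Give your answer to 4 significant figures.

Area A = 0.06628 m².
P = εσAT⁴ = 0.8228 × 5.670×10⁻⁸ × 0.06628 × (13.4)⁴ = 9.970×10⁻⁵ W.

P ≈ 9.970×10⁻⁵ W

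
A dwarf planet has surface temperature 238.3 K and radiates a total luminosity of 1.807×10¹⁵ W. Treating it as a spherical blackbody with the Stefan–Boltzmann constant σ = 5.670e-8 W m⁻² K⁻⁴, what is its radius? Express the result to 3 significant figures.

L = 4πR²σT⁴ ⇒ R = √(L/(4πσT⁴)).
σT⁴ = 182.843 W/m², so R = √(1.807×10¹⁵/(4π×182.843)) = 8.87×10⁵ m.

R ≈ 8.87×10⁵ m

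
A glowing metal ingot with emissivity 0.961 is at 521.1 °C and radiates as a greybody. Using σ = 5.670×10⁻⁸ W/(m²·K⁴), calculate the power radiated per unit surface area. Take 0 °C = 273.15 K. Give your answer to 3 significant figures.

T = 521.1 °C + 273.15 = 794.25 K.
Stefan–Boltzmann: I = εσT⁴ = 0.961 × 5.670×10⁻⁸ × (794.25)⁴ = 2.17×10⁴ W/m².

I ≈ 2.17×10⁴ W/m²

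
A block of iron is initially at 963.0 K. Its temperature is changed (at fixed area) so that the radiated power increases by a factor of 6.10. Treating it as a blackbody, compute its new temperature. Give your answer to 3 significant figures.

P ∝ T⁴, so T₂/T₁ = (P₂/P₁)^(1/4) = (6.10)^(1/4) = 1.57157.
T₂ = 963.0 × 1.57157 = 1.51×10³ K.

T₂ ≈ 1.51×10³ K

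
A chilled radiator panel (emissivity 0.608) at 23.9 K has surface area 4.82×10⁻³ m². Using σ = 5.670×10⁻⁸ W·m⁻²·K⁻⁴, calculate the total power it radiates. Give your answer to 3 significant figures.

Area A = 4.82×10⁻³ m².
P = εσAT⁴ = 0.608 × 5.670×10⁻⁸ × 4.82×10⁻³ × (23.9)⁴ = 5.42×10⁻⁵ W.

P ≈ 5.42×10⁻⁵ W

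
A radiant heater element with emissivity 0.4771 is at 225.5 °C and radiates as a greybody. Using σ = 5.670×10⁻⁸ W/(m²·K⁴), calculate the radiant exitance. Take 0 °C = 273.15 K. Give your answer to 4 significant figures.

I ≈ 1673 W/m²

T = 225.5 °C + 273.15 = 498.65 K.
Stefan–Boltzmann: I = εσT⁴ = 0.4771 × 5.670×10⁻⁸ × (498.65)⁴ = 1673 W/m².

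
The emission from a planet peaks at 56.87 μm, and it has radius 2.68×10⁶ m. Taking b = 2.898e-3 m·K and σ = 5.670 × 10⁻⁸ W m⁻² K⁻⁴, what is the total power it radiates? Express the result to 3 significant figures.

Wien's law: T = b/λ_max = 2.898×10⁻³/5.687×10⁻⁵ = 50.9583 K.
Surface area A = 4πR² = 4π(2.68×10⁶ m)² = 9.02567×10¹³ m².
Then P = σAT⁴ = 5.670×10⁻⁸×9.02567×10¹³×(50.9583)⁴ = 3.45×10¹³ W.

P ≈ 3.45×10¹³ W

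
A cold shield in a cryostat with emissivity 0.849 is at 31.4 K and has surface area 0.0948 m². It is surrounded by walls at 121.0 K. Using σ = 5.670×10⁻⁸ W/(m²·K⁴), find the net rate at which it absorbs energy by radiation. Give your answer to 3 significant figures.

Net gain ≈ 0.974 W

Area A = 0.0948 m².
Net radiated power P_net = εσA(T⁴ − T₀⁴) = 0.849×5.670×10⁻⁸×0.0948×(31.4⁴ − 121.0⁴).
T⁴ − T₀⁴ = 9.72117×10⁵ − 2.14359×10⁸ = -2.13387×10⁸ K⁴, so P_net = -0.974 W — negative, meaning a net gain of 0.974 W.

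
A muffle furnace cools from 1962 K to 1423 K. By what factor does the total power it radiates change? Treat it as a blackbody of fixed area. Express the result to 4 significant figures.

P ∝ T⁴, so P₂/P₁ = (T₂/T₁)⁴ = (1423/1962)⁴ = (0.725280)⁴ = 0.2767.

P₂/P₁ ≈ 0.2767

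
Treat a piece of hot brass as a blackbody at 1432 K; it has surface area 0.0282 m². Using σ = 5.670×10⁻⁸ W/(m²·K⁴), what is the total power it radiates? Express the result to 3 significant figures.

P ≈ 6.72×10³ W

Area A = 0.0282 m².
P = σAT⁴ = 5.670×10⁻⁸ × 0.0282 × (1432)⁴ = 6.72×10³ W.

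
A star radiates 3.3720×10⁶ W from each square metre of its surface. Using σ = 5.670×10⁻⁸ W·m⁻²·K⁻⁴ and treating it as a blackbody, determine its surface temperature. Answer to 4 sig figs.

I = σT⁴, so T = (I/σ)^(1/4) = (3.3720×10⁶/(5.670×10⁻⁸))^(1/4) = 2777 K.

T ≈ 2777 K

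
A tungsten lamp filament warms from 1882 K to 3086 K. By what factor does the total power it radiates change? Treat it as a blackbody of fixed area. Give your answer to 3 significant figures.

P₂/P₁ ≈ 7.23

P ∝ T⁴, so P₂/P₁ = (T₂/T₁)⁴ = (3086/1882)⁴ = (1.63974)⁴ = 7.23.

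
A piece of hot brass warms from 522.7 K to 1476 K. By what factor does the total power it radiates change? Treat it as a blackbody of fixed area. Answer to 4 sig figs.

P ∝ T⁴, so P₂/P₁ = (T₂/T₁)⁴ = (1476/522.7)⁴ = (2.82380)⁴ = 63.58.

P₂/P₁ ≈ 63.58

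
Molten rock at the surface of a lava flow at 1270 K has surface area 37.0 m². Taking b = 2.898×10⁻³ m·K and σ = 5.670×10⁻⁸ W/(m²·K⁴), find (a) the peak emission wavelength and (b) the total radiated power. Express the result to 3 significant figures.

(a) λ_max = b/T = 2.898×10⁻³/1270 = 2.282×10⁻⁶ m = 2.28 μm.
Area A = 37.0 m².
(b) P = σAT⁴ = 5.670×10⁻⁸×37.0×(1270)⁴ = 5.46×10⁶ W.

λ_max ≈ 2.28 μm; P ≈ 5.46×10⁶ W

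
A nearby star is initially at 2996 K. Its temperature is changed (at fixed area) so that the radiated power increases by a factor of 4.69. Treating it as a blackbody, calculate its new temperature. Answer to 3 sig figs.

T₂ ≈ 4.41×10³ K

P ∝ T⁴, so T₂/T₁ = (P₂/P₁)^(1/4) = (4.69)^(1/4) = 1.47161.
T₂ = 2996 × 1.47161 = 4.41×10³ K.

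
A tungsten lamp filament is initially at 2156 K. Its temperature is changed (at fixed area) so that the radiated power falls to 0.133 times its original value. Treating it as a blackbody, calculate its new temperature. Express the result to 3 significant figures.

P ∝ T⁴, so T₂/T₁ = (P₂/P₁)^(1/4) = (0.133)^(1/4) = 0.603897.
T₂ = 2156 × 0.603897 = 1.30×10³ K.

T₂ ≈ 1.30×10³ K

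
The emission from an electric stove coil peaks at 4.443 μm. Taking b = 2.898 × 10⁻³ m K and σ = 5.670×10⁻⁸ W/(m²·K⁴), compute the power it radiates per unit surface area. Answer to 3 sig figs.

Wien's law: T = b/λ_max = 2.898×10⁻³/4.443×10⁻⁶ = 652.262 K.
Then I = σT⁴ = 5.670×10⁻⁸×(652.262)⁴ = 1.03×10⁴ W/m².

I ≈ 1.03×10⁴ W/m²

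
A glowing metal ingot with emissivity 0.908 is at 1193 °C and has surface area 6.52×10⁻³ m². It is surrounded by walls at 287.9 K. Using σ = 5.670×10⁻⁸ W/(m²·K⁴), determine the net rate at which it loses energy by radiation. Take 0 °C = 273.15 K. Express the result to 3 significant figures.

Net loss ≈ 1.55×10³ W

T = 1193 °C + 273.15 = 1466.15 K.
Area A = 6.52×10⁻³ m².
Net radiated power P_net = εσA(T⁴ − T₀⁴) = 0.908×5.670×10⁻⁸×6.52×10⁻³×(1466.15⁴ − 287.9⁴).
T⁴ − T₀⁴ = 4.62076×10¹² − 6.87016×10⁹ = 4.61389×10¹² K⁴, so P_net = 1.55×10³ W.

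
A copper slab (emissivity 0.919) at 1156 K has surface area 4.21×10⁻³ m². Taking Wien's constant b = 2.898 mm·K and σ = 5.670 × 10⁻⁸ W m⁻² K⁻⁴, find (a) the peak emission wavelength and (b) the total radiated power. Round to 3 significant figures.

(a) λ_max = b/T = 2.898×10⁻³/1156 = 2.507×10⁻⁶ m = 2.51×10³ nm.
Area A = 4.21×10⁻³ m².
(b) P = εσAT⁴ = 0.919×5.670×10⁻⁸×4.21×10⁻³×(1156)⁴ = 392 W.

λ_max ≈ 2.51×10³ nm; P ≈ 392 W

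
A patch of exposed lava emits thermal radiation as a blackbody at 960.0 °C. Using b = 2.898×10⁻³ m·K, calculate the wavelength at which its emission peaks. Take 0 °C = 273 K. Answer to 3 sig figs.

λ_max ≈ 2.35×10³ nm

T = 960.0 °C + 273 = 1233.0 K.
Wien's displacement law: λ_max = b/T = (2.898×10⁻³ m·K)/(1233.0 K) = 2.350×10⁻⁶ m.
That is 2.35×10³ nm, in the infrared range.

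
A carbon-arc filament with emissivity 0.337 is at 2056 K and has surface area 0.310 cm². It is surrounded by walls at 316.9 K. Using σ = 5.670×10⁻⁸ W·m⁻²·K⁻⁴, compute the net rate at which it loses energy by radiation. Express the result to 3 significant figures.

Net loss ≈ 10.6 W

Area A = 0.310 cm² = 3.10×10⁻⁵ m².
Net radiated power P_net = εσA(T⁴ − T₀⁴) = 0.337×5.670×10⁻⁸×3.10×10⁻⁵×(2056⁴ − 316.9⁴).
T⁴ − T₀⁴ = 1.78687×10¹³ − 1.00853×10¹⁰ = 1.78586×10¹³ K⁴, so P_net = 10.6 W.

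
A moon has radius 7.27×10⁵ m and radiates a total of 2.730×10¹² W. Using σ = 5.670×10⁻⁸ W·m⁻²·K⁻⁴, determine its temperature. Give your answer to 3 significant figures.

T ≈ 51.9 K

Surface area A = 4πR² = 4π(7.27×10⁵ m)² = 6.64169×10¹² m².
P = σAT⁴ ⇒ T = (P/(σA))^(1/4) = (2.730×10¹²/(5.670×10⁻⁸×6.64169×10¹²))^(1/4) = 51.9 K.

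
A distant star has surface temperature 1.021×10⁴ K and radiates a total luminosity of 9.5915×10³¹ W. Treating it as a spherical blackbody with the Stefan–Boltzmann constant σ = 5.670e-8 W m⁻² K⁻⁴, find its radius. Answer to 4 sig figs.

R ≈ 1.113×10¹¹ m

L = 4πR²σT⁴ ⇒ R = √(L/(4πσT⁴)).
σT⁴ = 6.16149×10⁸ W/m², so R = √(9.5915×10³¹/(4π×6.16149×10⁸)) = 1.113×10¹¹ m.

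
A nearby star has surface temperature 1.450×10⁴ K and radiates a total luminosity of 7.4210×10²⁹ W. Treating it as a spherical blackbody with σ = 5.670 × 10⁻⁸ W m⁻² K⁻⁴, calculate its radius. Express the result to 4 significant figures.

R ≈ 4.854×10⁹ m

L = 4πR²σT⁴ ⇒ R = √(L/(4πσT⁴)).
σT⁴ = 2.50643×10⁹ W/m², so R = √(7.4210×10²⁹/(4π×2.50643×10⁹)) = 4.854×10⁹ m.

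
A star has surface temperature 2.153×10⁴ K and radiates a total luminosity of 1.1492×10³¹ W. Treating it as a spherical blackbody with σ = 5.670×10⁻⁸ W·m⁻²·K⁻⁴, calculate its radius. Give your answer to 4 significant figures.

R ≈ 8.664×10⁹ m

L = 4πR²σT⁴ ⇒ R = √(L/(4πσT⁴)).
σT⁴ = 1.21831×10¹⁰ W/m², so R = √(1.1492×10³¹/(4π×1.21831×10¹⁰)) = 8.664×10⁹ m.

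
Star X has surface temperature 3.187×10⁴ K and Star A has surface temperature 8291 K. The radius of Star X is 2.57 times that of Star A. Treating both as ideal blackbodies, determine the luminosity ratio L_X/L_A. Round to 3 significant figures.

L ∝ R²T⁴, so L_X/L_A = (R_X/R_A)²(T_X/T_A)⁴ = (2.57)² × (3.187×10⁴/8291)⁴ = 6.6049 × 218.324 = 1.44×10³.

L_X/L_A ≈ 1.44×10³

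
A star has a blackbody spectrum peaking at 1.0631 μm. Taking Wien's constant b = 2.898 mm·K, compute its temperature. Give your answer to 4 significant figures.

T ≈ 2726 K

Wien's law gives T = b/λ_max = (2.898×10⁻³ m·K)/(1.0631×10⁻⁶ m) = 2726 K.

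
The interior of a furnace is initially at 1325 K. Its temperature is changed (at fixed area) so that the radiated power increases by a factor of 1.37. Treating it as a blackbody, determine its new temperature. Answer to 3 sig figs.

T₂ ≈ 1.43×10³ K

P ∝ T⁴, so T₂/T₁ = (P₂/P₁)^(1/4) = (1.37)^(1/4) = 1.08188.
T₂ = 1325 × 1.08188 = 1.43×10³ K.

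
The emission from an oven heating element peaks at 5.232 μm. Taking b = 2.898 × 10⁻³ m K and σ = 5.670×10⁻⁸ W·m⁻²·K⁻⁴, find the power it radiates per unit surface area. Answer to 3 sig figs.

Wien's law: T = b/λ_max = 2.898×10⁻³/5.232×10⁻⁶ = 553.899 K.
Then I = σT⁴ = 5.670×10⁻⁸×(553.899)⁴ = 5.34×10³ W/m².

I ≈ 5.34×10³ W/m²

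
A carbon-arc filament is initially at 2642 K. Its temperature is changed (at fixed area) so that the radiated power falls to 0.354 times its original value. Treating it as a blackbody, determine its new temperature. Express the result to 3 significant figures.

P ∝ T⁴, so T₂/T₁ = (P₂/P₁)^(1/4) = (0.354)^(1/4) = 0.771349.
T₂ = 2642 × 0.771349 = 2.04×10³ K.

T₂ ≈ 2.04×10³ K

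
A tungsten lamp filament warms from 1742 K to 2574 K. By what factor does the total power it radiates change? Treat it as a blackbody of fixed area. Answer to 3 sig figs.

P₂/P₁ ≈ 4.77

P ∝ T⁴, so P₂/P₁ = (T₂/T₁)⁴ = (2574/1742)⁴ = (1.47761)⁴ = 4.77.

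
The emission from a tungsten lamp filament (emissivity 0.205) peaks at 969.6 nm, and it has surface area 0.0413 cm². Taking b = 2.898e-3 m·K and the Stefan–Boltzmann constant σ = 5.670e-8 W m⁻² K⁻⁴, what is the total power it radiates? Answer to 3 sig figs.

Wien's law: T = b/λ_max = 2.898×10⁻³/9.696×10⁻⁷ = 2988.86 K.
Area A = 0.0413 cm² = 4.13×10⁻⁶ m².
Then P = εσAT⁴ = 0.205×5.670×10⁻⁸×4.13×10⁻⁶×(2988.86)⁴ = 3.83 W.

P ≈ 3.83 W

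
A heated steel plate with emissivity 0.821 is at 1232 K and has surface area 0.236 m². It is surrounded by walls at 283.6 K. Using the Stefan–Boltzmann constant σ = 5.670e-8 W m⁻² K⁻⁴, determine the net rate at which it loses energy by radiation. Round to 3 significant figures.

Area A = 0.236 m².
Net radiated power P_net = εσA(T⁴ − T₀⁴) = 0.821×5.670×10⁻⁸×0.236×(1232⁴ − 283.6⁴).
T⁴ − T₀⁴ = 2.30379×10¹² − 6.46882×10⁹ = 2.29732×10¹² K⁴, so P_net = 2.52×10⁴ W.

Net loss ≈ 2.52×10⁴ W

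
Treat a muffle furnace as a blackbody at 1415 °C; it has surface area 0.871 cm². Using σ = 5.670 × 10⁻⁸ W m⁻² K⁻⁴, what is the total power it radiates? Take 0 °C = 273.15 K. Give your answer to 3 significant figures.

P ≈ 40.1 W

T = 1415 °C + 273.15 = 1688.15 K.
Area A = 0.871 cm² = 8.71×10⁻⁵ m².
P = σAT⁴ = 5.670×10⁻⁸ × 8.71×10⁻⁵ × (1688.15)⁴ = 40.1 W.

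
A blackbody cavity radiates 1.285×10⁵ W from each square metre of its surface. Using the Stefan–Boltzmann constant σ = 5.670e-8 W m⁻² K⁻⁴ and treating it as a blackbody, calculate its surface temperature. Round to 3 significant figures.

I = σT⁴, so T = (I/σ)^(1/4) = (1.285×10⁵/(5.670×10⁻⁸))^(1/4) = 1.23×10³ K.

T ≈ 1.23×10³ K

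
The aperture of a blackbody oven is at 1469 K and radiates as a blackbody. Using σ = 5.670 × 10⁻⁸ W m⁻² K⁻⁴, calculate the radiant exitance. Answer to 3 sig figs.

I ≈ 2.64×10⁵ W/m²

Stefan–Boltzmann: I = σT⁴ = 5.670×10⁻⁸ × (1469)⁴ = 2.64×10⁵ W/m².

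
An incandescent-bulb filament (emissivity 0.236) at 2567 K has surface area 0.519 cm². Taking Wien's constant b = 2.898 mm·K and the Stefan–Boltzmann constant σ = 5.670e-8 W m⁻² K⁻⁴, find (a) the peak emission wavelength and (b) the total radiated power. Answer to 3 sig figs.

(a) λ_max = b/T = 2.898×10⁻³/2567 = 1.129×10⁻⁶ m = 1.13×10³ nm.
Area A = 0.519 cm² = 5.19×10⁻⁵ m².
(b) P = εσAT⁴ = 0.236×5.670×10⁻⁸×5.19×10⁻⁵×(2567)⁴ = 30.2 W.

λ_max ≈ 1.13×10³ nm; P ≈ 30.2 W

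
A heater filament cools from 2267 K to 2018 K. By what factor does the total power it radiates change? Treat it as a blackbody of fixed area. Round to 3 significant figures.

P ∝ T⁴, so P₂/P₁ = (T₂/T₁)⁴ = (2018/2267)⁴ = (0.890163)⁴ = 0.628.

P₂/P₁ ≈ 0.628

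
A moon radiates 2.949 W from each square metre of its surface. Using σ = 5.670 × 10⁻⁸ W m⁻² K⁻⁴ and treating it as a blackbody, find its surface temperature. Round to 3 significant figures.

I = σT⁴, so T = (I/σ)^(1/4) = (2.949/(5.670×10⁻⁸))^(1/4) = 84.9 K.

T ≈ 84.9 K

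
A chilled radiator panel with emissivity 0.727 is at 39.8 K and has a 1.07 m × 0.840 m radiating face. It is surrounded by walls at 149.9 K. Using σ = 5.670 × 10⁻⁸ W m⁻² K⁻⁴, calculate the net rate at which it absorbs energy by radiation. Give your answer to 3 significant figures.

Net gain ≈ 18.6 W

Area A = 1.07 × 0.840 = 0.8988 m².
Net radiated power P_net = εσA(T⁴ − T₀⁴) = 0.727×5.670×10⁻⁸×0.8988×(39.8⁴ − 149.9⁴).
T⁴ − T₀⁴ = 2.50918×10⁶ − 5.04901×10⁸ = -5.02392×10⁸ K⁴, so P_net = -18.6 W — negative, meaning a net gain of 18.6 W.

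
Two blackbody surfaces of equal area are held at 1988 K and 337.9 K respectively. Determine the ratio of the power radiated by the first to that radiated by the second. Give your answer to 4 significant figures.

With equal areas, P₁/P₂ = (T₁/T₂)⁴ = (1988/337.9)⁴ = 1198.

P₁/P₂ ≈ 1198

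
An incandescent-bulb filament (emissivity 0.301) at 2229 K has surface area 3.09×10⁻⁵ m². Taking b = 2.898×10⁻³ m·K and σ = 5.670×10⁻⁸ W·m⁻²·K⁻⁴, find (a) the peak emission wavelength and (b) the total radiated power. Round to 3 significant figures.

λ_max ≈ 1.30 μm; P ≈ 13.0 W

(a) λ_max = b/T = 2.898×10⁻³/2229 = 1.300×10⁻⁶ m = 1.30 μm.
Area A = 3.09×10⁻⁵ m².
(b) P = εσAT⁴ = 0.301×5.670×10⁻⁸×3.09×10⁻⁵×(2229)⁴ = 13.0 W.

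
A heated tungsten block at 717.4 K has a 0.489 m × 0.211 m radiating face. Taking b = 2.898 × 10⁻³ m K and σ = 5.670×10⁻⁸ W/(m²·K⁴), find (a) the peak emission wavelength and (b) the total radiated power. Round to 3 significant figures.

λ_max ≈ 4.04 μm; P ≈ 1.55×10³ W

(a) λ_max = b/T = 2.898×10⁻³/717.4 = 4.040×10⁻⁶ m = 4.04 μm.
Area A = 0.489 × 0.211 = 0.103179 m².
(b) P = σAT⁴ = 5.670×10⁻⁸×0.103179×(717.4)⁴ = 1.55×10³ W.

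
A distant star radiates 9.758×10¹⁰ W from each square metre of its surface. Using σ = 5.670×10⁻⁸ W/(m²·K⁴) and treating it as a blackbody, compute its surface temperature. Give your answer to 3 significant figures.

T ≈ 3.62×10⁴ K

I = σT⁴, so T = (I/σ)^(1/4) = (9.758×10¹⁰/(5.670×10⁻⁸))^(1/4) = 3.62×10⁴ K.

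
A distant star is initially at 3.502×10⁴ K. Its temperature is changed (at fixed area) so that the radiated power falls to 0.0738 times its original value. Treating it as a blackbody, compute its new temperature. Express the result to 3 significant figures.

T₂ ≈ 1.83×10⁴ K

P ∝ T⁴, so T₂/T₁ = (P₂/P₁)^(1/4) = (0.0738)^(1/4) = 0.521212.
T₂ = 3.502×10⁴ × 0.521212 = 1.83×10⁴ K.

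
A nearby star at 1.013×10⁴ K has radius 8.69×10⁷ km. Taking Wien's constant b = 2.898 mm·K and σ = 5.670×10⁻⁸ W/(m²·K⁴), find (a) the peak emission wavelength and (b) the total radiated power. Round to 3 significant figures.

(a) λ_max = b/T = 2.898×10⁻³/1.013×10⁴ = 2.861×10⁻⁷ m = 286 nm.
Surface area A = 4πR² = 4π(8.69×10¹⁰ m)² = 9.48963×10²² m².
(b) P = σAT⁴ = 5.670×10⁻⁸×9.48963×10²²×(1.013×10⁴)⁴ = 5.67×10³¹ W.

λ_max ≈ 286 nm; P ≈ 5.67×10³¹ W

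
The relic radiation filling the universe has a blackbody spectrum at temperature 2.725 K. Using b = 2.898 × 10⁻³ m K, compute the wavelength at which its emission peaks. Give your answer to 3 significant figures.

Wien's displacement law: λ_max = b/T = (2.898×10⁻³ m·K)/(2.725 K) = 1.063×10⁻³ m.
That is 1.06 mm, in the microwave range.

λ_max ≈ 1.06 mm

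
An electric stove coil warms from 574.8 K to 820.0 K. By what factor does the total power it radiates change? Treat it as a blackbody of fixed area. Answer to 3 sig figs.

P₂/P₁ ≈ 4.14

P ∝ T⁴, so P₂/P₁ = (T₂/T₁)⁴ = (820.0/574.8)⁴ = (1.42658)⁴ = 4.14.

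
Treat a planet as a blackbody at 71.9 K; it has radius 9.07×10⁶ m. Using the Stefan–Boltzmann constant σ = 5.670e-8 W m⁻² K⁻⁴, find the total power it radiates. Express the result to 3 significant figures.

Surface area A = 4πR² = 4π(9.07×10⁶ m)² = 1.03377×10¹⁵ m².
P = σAT⁴ = 5.670×10⁻⁸ × 1.03377×10¹⁵ × (71.9)⁴ = 1.57×10¹⁵ W.

P ≈ 1.57×10¹⁵ W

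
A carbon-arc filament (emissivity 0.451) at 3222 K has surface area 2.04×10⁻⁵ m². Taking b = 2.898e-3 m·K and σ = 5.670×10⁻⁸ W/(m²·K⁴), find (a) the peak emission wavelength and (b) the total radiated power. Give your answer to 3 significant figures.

(a) λ_max = b/T = 2.898×10⁻³/3222 = 8.994×10⁻⁷ m = 899 nm.
Area A = 2.04×10⁻⁵ m².
(b) P = εσAT⁴ = 0.451×5.670×10⁻⁸×2.04×10⁻⁵×(3222)⁴ = 56.2 W.

λ_max ≈ 899 nm; P ≈ 56.2 W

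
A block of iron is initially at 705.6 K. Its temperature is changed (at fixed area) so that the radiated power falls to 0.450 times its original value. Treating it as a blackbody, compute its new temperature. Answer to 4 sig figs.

P ∝ T⁴, so T₂/T₁ = (P₂/P₁)^(1/4) = (0.450)^(1/4) = 0.819036.
T₂ = 705.6 × 0.819036 = 577.9 K.

T₂ ≈ 577.9 K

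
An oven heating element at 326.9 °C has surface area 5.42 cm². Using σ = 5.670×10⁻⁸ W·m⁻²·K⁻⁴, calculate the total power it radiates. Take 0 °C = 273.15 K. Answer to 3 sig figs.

T = 326.9 °C + 273.15 = 600.05 K.
Area A = 5.42 cm² = 5.42×10⁻⁴ m².
P = σAT⁴ = 5.670×10⁻⁸ × 5.42×10⁻⁴ × (600.05)⁴ = 3.98 W.

P ≈ 3.98 W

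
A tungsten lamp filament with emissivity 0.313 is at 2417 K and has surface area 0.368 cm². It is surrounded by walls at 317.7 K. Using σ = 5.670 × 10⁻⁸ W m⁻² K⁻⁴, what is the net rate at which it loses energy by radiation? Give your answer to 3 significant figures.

Area A = 0.368 cm² = 3.68×10⁻⁵ m².
Net radiated power P_net = εσA(T⁴ − T₀⁴) = 0.313×5.670×10⁻⁸×3.68×10⁻⁵×(2417⁴ − 317.7⁴).
T⁴ − T₀⁴ = 3.41277×10¹³ − 1.01875×10¹⁰ = 3.41175×10¹³ K⁴, so P_net = 22.3 W.

Net loss ≈ 22.3 W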